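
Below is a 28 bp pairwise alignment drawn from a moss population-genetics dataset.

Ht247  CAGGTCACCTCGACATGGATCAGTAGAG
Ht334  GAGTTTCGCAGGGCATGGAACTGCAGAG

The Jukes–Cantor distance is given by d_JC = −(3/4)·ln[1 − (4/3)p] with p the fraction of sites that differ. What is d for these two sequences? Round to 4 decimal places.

0.5565

Mismatches occur at site 1 (C/G), site 4 (G/T), site 6 (C/T), site 7 (A/C), site 8 (C/G), site 10 (T/A), site 11 (C/G), site 13 (A/G), site 20 (T/A), site 22 (A/T), site 24 (T/C).
p = 11/28 = 0.392857.
d = −0.75 · ln(1 − (4/3)·0.392857) = −0.75 · ln(0.476191) = −0.75 · (-0.741936) = 0.5565.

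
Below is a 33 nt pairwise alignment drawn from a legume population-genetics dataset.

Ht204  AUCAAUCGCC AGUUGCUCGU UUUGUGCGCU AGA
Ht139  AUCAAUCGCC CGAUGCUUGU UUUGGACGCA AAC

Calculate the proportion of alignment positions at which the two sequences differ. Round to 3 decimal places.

The sequences differ at positions 11 (A/C), 13 (U/A), 18 (C/U), 25 (U/G), 26 (G/A), 30 (U/A), 32 (G/A), 33 (A/C).
There are 8 differences over 33 sites, so p = 8/33 = 0.242.

0.242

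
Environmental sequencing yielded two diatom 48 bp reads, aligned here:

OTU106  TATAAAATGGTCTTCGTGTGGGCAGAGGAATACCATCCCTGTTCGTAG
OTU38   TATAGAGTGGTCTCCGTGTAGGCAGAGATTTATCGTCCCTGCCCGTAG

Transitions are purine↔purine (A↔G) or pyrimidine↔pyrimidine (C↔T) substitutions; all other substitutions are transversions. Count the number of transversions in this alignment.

2

Differing sites — 5:A/G (Ti); 7:A/G (Ti); 14:T/C (Ti); 20:G/A (Ti); 28:G/A (Ti); 29:A/T (Tv); 30:A/T (Tv); 33:C/T (Ti); 35:A/G (Ti); 42:T/C (Ti); 43:T/C (Ti).
Of the 11 differences, 9 transitions and 2 transversions, so the answer is 2.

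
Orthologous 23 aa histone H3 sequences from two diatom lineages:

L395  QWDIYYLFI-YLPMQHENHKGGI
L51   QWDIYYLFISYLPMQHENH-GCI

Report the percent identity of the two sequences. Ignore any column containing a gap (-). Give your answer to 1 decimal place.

95.2%

Excluding the 2 gap columns leaves 21 comparable sites.
A single mismatch occurs at site 22 (G/C).
20 of the 21 comparable sites match, so the percent identity is 20/21 × 100 = 95.2%.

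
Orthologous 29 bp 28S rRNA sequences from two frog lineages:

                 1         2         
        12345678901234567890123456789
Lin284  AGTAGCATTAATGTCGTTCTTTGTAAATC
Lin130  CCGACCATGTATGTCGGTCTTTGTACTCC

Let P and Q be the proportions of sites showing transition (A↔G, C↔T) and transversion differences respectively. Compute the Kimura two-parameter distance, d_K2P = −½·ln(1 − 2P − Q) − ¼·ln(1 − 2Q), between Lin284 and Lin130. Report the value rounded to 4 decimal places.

0.4808

Mismatches occur at site 1 (A→C, transversion), site 2 (G→C, transversion), site 3 (T→G, transversion), site 5 (G→C, transversion), site 9 (T→G, transversion), site 10 (A→T, transversion), site 17 (T→G, transversion), site 26 (A→C, transversion), site 27 (A→T, transversion), site 28 (T→C, transition).
Of the 10 differences, 1 transition and 9 transversions over 29 sites: P = 1/29 = 0.034483, Q = 9/29 = 0.310345.
d = −0.5·ln(0.620689) − 0.25·ln(0.379310) = −0.5·(-0.476925) − 0.25·(-0.969401) = 0.4808.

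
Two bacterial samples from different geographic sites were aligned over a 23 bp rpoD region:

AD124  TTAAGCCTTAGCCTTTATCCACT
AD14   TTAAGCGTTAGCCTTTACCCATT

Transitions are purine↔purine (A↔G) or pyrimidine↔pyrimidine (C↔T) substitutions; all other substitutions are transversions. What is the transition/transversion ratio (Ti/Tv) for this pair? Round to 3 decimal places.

The sequences differ at positions 7 (C/G, transversion), 18 (T/C, transition), 22 (C/T, transition).
Of the 3 differences, 2 transitions and 1 transversion, so Ti/Tv = 2/1 = 2.000.

2.000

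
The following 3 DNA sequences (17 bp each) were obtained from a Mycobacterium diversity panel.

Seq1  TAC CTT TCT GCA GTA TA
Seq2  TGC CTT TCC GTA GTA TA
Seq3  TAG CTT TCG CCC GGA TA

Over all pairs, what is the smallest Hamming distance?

3

Pairwise Hamming distances:
  Seq1 vs Seq2: 3
  Seq1 vs Seq3: 5
  Seq2 vs Seq3: 7
The smallest is 3, between Seq1 and Seq2.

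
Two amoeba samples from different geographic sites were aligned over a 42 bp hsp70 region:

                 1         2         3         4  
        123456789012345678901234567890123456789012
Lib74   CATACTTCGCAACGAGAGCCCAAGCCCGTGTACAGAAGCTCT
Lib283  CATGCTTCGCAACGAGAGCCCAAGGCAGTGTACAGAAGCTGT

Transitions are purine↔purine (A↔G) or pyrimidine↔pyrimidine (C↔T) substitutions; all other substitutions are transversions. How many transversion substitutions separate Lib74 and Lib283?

Differing sites — 4:A/G (Ti); 25:C/G (Tv); 27:C/A (Tv); 41:C/G (Tv).
Of the 4 differences, 1 transition and 3 transversions, so the answer is 3.

3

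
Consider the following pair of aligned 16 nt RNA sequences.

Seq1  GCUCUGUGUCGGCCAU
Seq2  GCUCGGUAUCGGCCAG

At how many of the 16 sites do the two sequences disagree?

Mismatches occur at site 5 (U↔G), site 8 (G↔A), site 16 (U↔G).
That gives 3 mismatches out of 16 aligned sites, so the Hamming distance is 3.

3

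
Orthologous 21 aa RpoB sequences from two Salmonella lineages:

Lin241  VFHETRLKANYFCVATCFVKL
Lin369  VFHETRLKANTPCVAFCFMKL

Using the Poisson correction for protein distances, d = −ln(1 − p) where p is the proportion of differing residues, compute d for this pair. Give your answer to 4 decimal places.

Differing sites — 11:Y/T; 12:F/P; 16:T/F; 19:V/M.
p = 4/21 = 0.190476.
d = −ln(1 − 0.190476) = −ln(0.809524) = 0.2113.

0.2113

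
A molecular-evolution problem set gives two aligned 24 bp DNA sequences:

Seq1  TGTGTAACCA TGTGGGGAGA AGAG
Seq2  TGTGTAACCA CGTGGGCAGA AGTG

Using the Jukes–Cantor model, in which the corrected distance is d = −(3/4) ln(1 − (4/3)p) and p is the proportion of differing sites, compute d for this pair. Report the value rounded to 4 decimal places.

The sequences differ at positions 11 (T/C), 17 (G/C), 23 (A/T).
p = 3/24 = 0.125000.
d = −0.75 · ln(1 − (4/3)·0.125000) = −0.75 · ln(0.833333) = −0.75 · (-0.182322) = 0.1367.

0.1367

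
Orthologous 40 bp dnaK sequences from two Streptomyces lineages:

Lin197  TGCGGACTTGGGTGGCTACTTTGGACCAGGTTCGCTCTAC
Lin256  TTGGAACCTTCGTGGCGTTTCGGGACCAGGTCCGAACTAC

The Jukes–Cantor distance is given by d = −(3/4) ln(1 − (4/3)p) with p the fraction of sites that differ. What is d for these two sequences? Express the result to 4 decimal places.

0.4715

The sequences differ at positions 2 (G/T), 3 (C/G), 5 (G/A), 8 (T/C), 10 (G/T), 11 (G/C), 17 (T/G), 18 (A/T), 19 (C/T), 21 (T/C), 22 (T/G), 32 (T/C), 35 (C/A), 36 (T/A).
p = 14/40 = 0.350000.
d = −0.75 · ln(1 − (4/3)·0.350000) = −0.75 · ln(0.533333) = −0.75 · (-0.628609) = 0.4715.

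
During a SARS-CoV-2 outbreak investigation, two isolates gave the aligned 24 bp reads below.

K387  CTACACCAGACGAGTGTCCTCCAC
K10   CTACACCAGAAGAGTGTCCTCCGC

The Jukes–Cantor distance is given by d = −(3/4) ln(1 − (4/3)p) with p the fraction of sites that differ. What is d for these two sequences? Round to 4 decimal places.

0.0883

Mismatches occur at site 11 (C↔A), site 23 (A↔G).
p = 2/24 = 0.083333.
d = −0.75 · ln(1 − (4/3)·0.083333) = −0.75 · ln(0.888889) = −0.75 · (-0.117783) = 0.0883.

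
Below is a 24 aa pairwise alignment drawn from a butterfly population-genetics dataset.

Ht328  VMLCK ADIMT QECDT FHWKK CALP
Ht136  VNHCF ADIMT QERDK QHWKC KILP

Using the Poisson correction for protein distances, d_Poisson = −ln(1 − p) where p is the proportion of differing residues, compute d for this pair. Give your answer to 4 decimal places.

0.4700

Differing sites — 2:M/N; 3:L/H; 5:K/F; 13:C/R; 15:T/K; 16:F/Q; 20:K/C; 21:C/K; 22:A/I.
p = 9/24 = 0.375000.
d = −ln(1 − 0.375000) = −ln(0.625000) = 0.4700.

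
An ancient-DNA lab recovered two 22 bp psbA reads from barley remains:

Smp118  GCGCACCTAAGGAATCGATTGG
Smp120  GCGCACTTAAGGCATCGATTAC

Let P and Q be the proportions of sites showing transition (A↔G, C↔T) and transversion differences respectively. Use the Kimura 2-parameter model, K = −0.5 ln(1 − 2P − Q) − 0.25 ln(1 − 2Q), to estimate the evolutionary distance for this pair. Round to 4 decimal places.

0.2094

Differing sites — 7:C/T (Ti); 13:A/C (Tv); 21:G/A (Ti); 22:G/C (Tv).
Of the 4 differences, 2 transitions and 2 transversions over 22 sites: P = 2/22 = 0.090909, Q = 2/22 = 0.090909.
d = −0.5·ln(0.727273) − 0.25·ln(0.818182) = −0.5·(-0.318453) − 0.25·(-0.200670) = 0.2094.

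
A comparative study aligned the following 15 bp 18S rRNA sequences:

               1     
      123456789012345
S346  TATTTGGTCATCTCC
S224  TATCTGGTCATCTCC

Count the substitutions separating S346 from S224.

1

A single mismatch occurs at site 4 (T↔C).
That gives 1 mismatch out of 15 aligned sites, so the Hamming distance is 1.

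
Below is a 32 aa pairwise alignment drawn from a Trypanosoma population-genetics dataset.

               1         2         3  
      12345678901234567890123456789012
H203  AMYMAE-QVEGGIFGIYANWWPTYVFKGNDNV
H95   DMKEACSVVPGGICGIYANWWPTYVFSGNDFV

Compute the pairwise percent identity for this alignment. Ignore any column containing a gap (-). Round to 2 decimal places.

70.97%

Excluding the 1 gap column leaves 31 comparable sites.
Mismatches occur at site 1 (A↔D), site 3 (Y↔K), site 4 (M↔E), site 6 (E↔C), site 8 (Q↔V), site 10 (E↔P), site 14 (F↔C), site 27 (K↔S), site 31 (N↔F).
22 of the 31 comparable sites match, so the percent identity is 22/31 × 100 = 70.97%.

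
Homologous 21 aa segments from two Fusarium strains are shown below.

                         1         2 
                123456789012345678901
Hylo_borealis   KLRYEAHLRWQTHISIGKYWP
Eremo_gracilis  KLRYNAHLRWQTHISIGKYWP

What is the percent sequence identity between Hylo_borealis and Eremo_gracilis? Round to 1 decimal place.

A single mismatch occurs at site 5 (E/N).
20 of the 21 sites match, so the percent identity is 20/21 × 100 = 95.2%.

95.2%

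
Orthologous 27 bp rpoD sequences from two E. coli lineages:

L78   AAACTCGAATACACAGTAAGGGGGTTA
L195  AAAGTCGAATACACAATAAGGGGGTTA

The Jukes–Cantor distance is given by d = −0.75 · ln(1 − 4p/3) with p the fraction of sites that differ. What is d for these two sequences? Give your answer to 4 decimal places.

0.0780

Mismatches occur at site 4 (C↔G), site 16 (G↔A).
p = 2/27 = 0.074074.
d = −0.75 · ln(1 − (4/3)·0.074074) = −0.75 · ln(0.901235) = −0.75 · (-0.103989) = 0.0780.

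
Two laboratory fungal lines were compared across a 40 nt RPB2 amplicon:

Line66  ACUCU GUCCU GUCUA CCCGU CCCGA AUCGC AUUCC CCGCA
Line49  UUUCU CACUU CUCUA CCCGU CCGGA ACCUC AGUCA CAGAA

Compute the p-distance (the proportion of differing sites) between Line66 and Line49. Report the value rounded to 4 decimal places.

The sequences differ at positions 1 (A/U), 2 (C/U), 6 (G/C), 7 (U/A), 9 (C/U), 11 (G/C), 23 (C/G), 27 (U/C), 29 (G/U), 32 (U/G), 35 (C/A), 37 (C/A), 39 (C/A).
There are 13 differences over 40 sites, so p = 13/40 = 0.3250.

0.3250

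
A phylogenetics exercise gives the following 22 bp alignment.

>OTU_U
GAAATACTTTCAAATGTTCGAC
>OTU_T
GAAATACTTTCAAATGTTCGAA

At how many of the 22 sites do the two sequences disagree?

A single mismatch occurs at site 22 (C→A).
That gives 1 mismatch out of 22 aligned sites, so the Hamming distance is 1.

1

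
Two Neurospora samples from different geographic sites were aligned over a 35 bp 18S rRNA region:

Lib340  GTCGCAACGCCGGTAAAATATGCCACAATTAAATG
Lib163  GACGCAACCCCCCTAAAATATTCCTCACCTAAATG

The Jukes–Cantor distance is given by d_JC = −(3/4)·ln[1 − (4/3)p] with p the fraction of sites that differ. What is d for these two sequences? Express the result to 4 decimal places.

Differing sites — 2:T/A; 9:G/C; 12:G/C; 13:G/C; 22:G/T; 25:A/T; 28:A/C; 29:T/C.
p = 8/35 = 0.228571.
d = −0.75 · ln(1 − (4/3)·0.228571) = −0.75 · ln(0.695239) = −0.75 · (-0.363500) = 0.2726.

0.2726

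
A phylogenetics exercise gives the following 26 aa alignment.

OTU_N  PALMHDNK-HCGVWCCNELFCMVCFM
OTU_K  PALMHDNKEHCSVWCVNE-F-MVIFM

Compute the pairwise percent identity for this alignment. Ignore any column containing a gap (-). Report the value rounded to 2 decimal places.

Excluding the 3 gap columns leaves 23 comparable sites.
Differing sites — 12:G/S; 16:C/V; 24:C/I.
20 of the 23 comparable sites match, so the percent identity is 20/23 × 100 = 86.96%.

86.96%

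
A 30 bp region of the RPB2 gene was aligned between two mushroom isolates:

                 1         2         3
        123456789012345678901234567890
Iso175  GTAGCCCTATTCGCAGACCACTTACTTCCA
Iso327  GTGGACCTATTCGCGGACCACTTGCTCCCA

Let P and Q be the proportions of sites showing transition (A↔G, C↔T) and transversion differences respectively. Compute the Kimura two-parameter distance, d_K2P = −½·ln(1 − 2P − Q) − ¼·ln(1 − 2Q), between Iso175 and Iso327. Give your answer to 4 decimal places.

0.1956

The sequences differ at positions 3 (A/G, transition), 5 (C/A, transversion), 15 (A/G, transition), 24 (A/G, transition), 27 (T/C, transition).
Of the 5 differences, 4 transitions and 1 transversion over 30 sites: P = 4/30 = 0.133333, Q = 1/30 = 0.033333.
d = −0.5·ln(0.700001) − 0.25·ln(0.933334) = −0.5·(-0.356674) − 0.25·(-0.068992) = 0.1956.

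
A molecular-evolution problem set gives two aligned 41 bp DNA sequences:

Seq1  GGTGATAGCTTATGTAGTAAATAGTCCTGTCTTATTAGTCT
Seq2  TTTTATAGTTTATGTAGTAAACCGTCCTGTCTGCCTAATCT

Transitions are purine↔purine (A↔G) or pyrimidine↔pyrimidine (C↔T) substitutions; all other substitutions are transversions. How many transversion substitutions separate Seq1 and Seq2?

Differing sites — 1:G/T (Tv); 2:G/T (Tv); 4:G/T (Tv); 9:C/T (Ti); 22:T/C (Ti); 23:A/C (Tv); 33:T/G (Tv); 34:A/C (Tv); 35:T/C (Ti); 38:G/A (Ti).
Of the 10 differences, 4 transitions and 6 transversions, so the answer is 6.

6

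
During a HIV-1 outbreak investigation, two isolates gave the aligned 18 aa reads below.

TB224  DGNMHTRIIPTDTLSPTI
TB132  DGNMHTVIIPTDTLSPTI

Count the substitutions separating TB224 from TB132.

1

The sequences differ at position 7 (R/V).
That gives 1 mismatch out of 18 aligned sites, so the Hamming distance is 1.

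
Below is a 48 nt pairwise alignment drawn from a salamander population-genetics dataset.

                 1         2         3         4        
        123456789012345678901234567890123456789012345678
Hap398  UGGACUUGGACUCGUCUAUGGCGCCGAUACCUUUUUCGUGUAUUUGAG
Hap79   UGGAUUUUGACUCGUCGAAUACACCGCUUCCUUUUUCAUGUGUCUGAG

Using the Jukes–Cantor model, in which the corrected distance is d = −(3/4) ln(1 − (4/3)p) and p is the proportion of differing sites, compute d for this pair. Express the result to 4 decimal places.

0.3041

The sequences differ at positions 5 (C/U), 8 (G/U), 17 (U/G), 19 (U/A), 20 (G/U), 21 (G/A), 23 (G/A), 27 (A/C), 29 (A/U), 38 (G/A), 42 (A/G), 44 (U/C).
p = 12/48 = 0.250000.
d = −0.75 · ln(1 − (4/3)·0.250000) = −0.75 · ln(0.666667) = −0.75 · (-0.405465) = 0.3041.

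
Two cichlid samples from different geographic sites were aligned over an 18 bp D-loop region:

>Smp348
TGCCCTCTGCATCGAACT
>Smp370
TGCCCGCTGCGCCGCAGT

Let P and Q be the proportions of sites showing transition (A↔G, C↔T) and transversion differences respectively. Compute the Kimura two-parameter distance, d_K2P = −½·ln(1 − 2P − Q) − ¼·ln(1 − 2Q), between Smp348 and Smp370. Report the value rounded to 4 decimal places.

Mismatches occur at site 6 (T→G, transversion), site 11 (A→G, transition), site 12 (T→C, transition), site 15 (A→C, transversion), site 17 (C→G, transversion).
Of the 5 differences, 2 transitions and 3 transversions over 18 sites: P = 2/18 = 0.111111, Q = 3/18 = 0.166667.
d = −0.5·ln(0.611111) − 0.25·ln(0.666666) = −0.5·(-0.492477) − 0.25·(-0.405466) = 0.3476.

0.3476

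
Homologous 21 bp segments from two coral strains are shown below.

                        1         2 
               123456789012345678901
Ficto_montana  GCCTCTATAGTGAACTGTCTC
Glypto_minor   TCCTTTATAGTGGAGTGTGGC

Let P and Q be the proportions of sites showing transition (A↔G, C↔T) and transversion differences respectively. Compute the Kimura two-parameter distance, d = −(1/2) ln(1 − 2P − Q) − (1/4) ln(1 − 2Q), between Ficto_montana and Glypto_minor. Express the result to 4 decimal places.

Mismatches occur at site 1 (G/T, transversion), site 5 (C/T, transition), site 13 (A/G, transition), site 15 (C/G, transversion), site 19 (C/G, transversion), site 20 (T/G, transversion).
Of the 6 differences, 2 transitions and 4 transversions over 21 sites: P = 2/21 = 0.095238, Q = 4/21 = 0.190476.
d = −0.5·ln(0.619048) − 0.25·ln(0.619048) = −0.5·(-0.479572) − 0.25·(-0.479572) = 0.3597.

0.3597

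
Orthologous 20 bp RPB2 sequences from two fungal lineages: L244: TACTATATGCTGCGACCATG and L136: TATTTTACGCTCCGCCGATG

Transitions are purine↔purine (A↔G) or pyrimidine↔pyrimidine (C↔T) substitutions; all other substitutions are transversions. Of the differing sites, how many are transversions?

4

Mismatches occur at site 3 (C→T, transition), site 5 (A→T, transversion), site 8 (T→C, transition), site 12 (G→C, transversion), site 15 (A→C, transversion), site 17 (C→G, transversion).
Of the 6 differences, 2 transitions and 4 transversions, so the answer is 4.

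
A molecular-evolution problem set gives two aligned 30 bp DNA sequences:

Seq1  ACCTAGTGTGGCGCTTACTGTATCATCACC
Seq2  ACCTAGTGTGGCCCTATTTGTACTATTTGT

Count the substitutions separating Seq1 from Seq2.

The sequences differ at positions 13 (G/C), 16 (T/A), 17 (A/T), 18 (C/T), 23 (T/C), 24 (C/T), 27 (C/T), 28 (A/T), 29 (C/G), 30 (C/T).
That gives 10 mismatches out of 30 aligned sites, so the Hamming distance is 10.

10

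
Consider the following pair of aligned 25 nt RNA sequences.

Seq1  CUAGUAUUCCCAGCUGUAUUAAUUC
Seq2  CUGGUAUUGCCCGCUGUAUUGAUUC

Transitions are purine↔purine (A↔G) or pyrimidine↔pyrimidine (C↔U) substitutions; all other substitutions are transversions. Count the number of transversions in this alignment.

Mismatches occur at site 3 (A→G, transition), site 9 (C→G, transversion), site 12 (A→C, transversion), site 21 (A→G, transition).
Of the 4 differences, 2 transitions and 2 transversions, so the answer is 2.

2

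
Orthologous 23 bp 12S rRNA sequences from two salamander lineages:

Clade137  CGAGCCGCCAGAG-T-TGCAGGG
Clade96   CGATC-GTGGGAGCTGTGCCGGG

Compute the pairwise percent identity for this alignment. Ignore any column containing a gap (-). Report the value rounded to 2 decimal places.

Excluding the 3 gap columns leaves 20 comparable sites.
The sequences differ at positions 4 (G/T), 8 (C/T), 9 (C/G), 10 (A/G), 20 (A/C).
15 of the 20 comparable sites match, so the percent identity is 15/20 × 100 = 75.00%.

75.00%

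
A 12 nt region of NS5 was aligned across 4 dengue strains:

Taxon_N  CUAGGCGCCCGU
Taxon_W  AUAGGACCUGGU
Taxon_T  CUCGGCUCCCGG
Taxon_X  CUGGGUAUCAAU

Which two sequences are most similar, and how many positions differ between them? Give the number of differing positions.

3

Pairwise Hamming distances:
  Taxon_N vs Taxon_W: 5
  Taxon_N vs Taxon_T: 3
  Taxon_N vs Taxon_X: 6
  Taxon_W vs Taxon_T: 7
  Taxon_W vs Taxon_X: 8
  Taxon_T vs Taxon_X: 7
The smallest is 3, between Taxon_N and Taxon_T.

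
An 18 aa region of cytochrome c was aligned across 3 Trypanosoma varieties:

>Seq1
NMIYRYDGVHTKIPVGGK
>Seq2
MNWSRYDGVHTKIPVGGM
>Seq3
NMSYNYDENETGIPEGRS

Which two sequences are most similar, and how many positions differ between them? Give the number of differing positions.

5

Pairwise Hamming distances:
  Seq1 vs Seq2: 5
  Seq1 vs Seq3: 9
  Seq2 vs Seq3: 12
The smallest is 5, between Seq1 and Seq2.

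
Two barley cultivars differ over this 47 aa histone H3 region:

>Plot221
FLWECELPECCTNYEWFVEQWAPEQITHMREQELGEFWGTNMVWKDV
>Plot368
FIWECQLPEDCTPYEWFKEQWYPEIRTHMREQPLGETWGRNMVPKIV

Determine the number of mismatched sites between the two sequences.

13

Differing sites — 2:L/I; 6:E/Q; 10:C/D; 13:N/P; 18:V/K; 22:A/Y; 25:Q/I; 26:I/R; 33:E/P; 37:F/T; 40:T/R; 44:W/P; 46:D/I.
That gives 13 mismatches out of 47 aligned sites, so the Hamming distance is 13.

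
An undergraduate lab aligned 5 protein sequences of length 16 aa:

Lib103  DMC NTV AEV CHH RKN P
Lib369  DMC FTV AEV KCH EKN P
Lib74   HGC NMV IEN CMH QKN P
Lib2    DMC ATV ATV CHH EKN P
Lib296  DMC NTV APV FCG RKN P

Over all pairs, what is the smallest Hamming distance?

3

Pairwise Hamming distances:
  Lib103 vs Lib369: 4
  Lib103 vs Lib74: 7
  Lib103 vs Lib2: 3
  Lib103 vs Lib296: 4
  Lib369 vs Lib74: 9
  Lib369 vs Lib2: 4
  Lib369 vs Lib296: 5
  Lib74 vs Lib2: 9
  Lib74 vs Lib296: 10
  Lib2 vs Lib296: 6
The smallest is 3, between Lib103 and Lib2.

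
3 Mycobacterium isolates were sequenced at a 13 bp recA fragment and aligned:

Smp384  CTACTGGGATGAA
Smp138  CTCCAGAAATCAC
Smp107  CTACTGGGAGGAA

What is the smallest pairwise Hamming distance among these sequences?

Pairwise Hamming distances:
  Smp384 vs Smp138: 6
  Smp384 vs Smp107: 1
  Smp138 vs Smp107: 7
The smallest is 1, between Smp384 and Smp107.

1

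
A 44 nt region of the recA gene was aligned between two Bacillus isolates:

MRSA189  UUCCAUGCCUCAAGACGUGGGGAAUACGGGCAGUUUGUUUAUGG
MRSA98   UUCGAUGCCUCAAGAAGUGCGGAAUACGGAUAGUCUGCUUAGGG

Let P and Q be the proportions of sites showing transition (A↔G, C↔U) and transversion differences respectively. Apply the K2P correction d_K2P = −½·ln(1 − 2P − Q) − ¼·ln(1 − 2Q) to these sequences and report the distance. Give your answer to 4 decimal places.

Differing sites — 4:C/G (Tv); 16:C/A (Tv); 20:G/C (Tv); 30:G/A (Ti); 31:C/U (Ti); 35:U/C (Ti); 38:U/C (Ti); 42:U/G (Tv).
Of the 8 differences, 4 transitions and 4 transversions over 44 sites: P = 4/44 = 0.090909, Q = 4/44 = 0.090909.
d = −0.5·ln(0.727273) − 0.25·ln(0.818182) = −0.5·(-0.318453) − 0.25·(-0.200670) = 0.2094.

0.2094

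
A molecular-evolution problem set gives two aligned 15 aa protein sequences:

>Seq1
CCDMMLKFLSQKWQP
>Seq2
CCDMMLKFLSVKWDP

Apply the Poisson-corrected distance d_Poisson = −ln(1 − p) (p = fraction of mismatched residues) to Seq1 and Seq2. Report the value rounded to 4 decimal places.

0.1431

Differing sites — 11:Q/V; 14:Q/D.
p = 2/15 = 0.133333.
d = −ln(1 − 0.133333) = −ln(0.866667) = 0.1431.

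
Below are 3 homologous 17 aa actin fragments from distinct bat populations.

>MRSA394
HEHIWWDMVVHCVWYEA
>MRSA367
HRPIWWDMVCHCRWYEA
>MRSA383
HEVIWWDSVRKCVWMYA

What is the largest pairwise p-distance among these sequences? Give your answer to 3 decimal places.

0.471

Pairwise Hamming distances:
  MRSA394 vs MRSA367: 4
  MRSA394 vs MRSA383: 6
  MRSA367 vs MRSA383: 8
The largest is 8 mismatches, between MRSA367 and MRSA383; p = 8/17 = 0.471.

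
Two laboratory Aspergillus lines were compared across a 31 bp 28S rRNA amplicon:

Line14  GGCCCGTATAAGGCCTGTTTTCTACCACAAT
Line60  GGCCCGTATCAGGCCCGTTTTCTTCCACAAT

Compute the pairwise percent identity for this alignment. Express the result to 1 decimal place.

Mismatches occur at site 10 (A→C), site 16 (T→C), site 24 (A→T).
28 of the 31 sites match, so the percent identity is 28/31 × 100 = 90.3%.

90.3%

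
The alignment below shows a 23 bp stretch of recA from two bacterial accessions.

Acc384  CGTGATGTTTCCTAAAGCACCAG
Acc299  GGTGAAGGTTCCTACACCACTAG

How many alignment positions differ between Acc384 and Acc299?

6

Mismatches occur at site 1 (C/G), site 6 (T/A), site 8 (T/G), site 15 (A/C), site 17 (G/C), site 21 (C/T).
That gives 6 mismatches out of 23 aligned sites, so the Hamming distance is 6.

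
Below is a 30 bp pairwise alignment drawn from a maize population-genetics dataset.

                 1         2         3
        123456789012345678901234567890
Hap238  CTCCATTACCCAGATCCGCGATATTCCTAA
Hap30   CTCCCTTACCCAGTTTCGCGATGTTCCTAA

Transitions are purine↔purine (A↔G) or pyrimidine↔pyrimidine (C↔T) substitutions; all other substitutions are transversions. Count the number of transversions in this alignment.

Differing sites — 5:A/C (Tv); 14:A/T (Tv); 16:C/T (Ti); 23:A/G (Ti).
Of the 4 differences, 2 transitions and 2 transversions, so the answer is 2.

2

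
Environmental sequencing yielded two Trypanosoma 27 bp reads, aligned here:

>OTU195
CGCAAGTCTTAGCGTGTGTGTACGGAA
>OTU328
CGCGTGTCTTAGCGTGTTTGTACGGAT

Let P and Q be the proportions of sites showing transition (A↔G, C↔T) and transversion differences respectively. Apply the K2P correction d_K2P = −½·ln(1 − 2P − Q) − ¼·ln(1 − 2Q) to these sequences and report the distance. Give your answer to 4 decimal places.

The sequences differ at positions 4 (A/G, transition), 5 (A/T, transversion), 18 (G/T, transversion), 27 (A/T, transversion).
Of the 4 differences, 1 transition and 3 transversions over 27 sites: P = 1/27 = 0.037037, Q = 3/27 = 0.111111.
d = −0.5·ln(0.814815) − 0.25·ln(0.777778) = −0.5·(-0.204794) − 0.25·(-0.251314) = 0.1652.

0.1652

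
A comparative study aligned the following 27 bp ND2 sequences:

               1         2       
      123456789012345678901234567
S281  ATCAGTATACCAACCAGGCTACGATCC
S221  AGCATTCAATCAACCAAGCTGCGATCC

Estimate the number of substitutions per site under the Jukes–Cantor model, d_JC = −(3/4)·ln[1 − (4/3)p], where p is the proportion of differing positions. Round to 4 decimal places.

0.3181

Mismatches occur at site 2 (T↔G), site 5 (G↔T), site 7 (A↔C), site 8 (T↔A), site 10 (C↔T), site 17 (G↔A), site 21 (A↔G).
p = 7/27 = 0.259259.
d = −0.75 · ln(1 − (4/3)·0.259259) = −0.75 · ln(0.654321) = −0.75 · (-0.424157) = 0.3181.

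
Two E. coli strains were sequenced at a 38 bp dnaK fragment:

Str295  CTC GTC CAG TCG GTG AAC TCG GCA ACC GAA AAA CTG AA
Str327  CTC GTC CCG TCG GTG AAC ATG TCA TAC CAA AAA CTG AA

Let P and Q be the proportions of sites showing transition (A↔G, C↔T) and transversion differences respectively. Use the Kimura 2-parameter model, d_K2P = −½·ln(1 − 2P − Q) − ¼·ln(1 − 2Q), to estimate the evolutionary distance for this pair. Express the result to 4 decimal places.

0.2131

Mismatches occur at site 8 (A→C, transversion), site 19 (T→A, transversion), site 20 (C→T, transition), site 22 (G→T, transversion), site 25 (A→T, transversion), site 26 (C→A, transversion), site 28 (G→C, transversion).
Of the 7 differences, 1 transition and 6 transversions over 38 sites: P = 1/38 = 0.026316, Q = 6/38 = 0.157895.
d = −0.5·ln(0.789473) − 0.25·ln(0.684210) = −0.5·(-0.236390) − 0.25·(-0.379490) = 0.2131.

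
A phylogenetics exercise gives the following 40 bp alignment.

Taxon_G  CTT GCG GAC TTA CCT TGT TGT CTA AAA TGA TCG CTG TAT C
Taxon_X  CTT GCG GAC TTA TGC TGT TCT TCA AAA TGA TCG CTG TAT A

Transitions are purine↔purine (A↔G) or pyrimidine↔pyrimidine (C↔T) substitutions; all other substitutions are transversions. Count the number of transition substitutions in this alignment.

Mismatches occur at site 13 (C/T, transition), site 14 (C/G, transversion), site 15 (T/C, transition), site 20 (G/C, transversion), site 22 (C/T, transition), site 23 (T/C, transition), site 40 (C/A, transversion).
Of the 7 differences, 4 transitions and 3 transversions, so the answer is 4.

4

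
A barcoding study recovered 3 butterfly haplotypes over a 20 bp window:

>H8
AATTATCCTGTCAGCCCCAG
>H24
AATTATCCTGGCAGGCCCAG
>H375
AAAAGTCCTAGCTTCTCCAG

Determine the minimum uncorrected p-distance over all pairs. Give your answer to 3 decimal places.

Pairwise Hamming distances:
  H8 vs H24: 2
  H8 vs H375: 8
  H24 vs H375: 8
The smallest is 2 mismatches, between H8 and H24; p = 2/20 = 0.100.

0.100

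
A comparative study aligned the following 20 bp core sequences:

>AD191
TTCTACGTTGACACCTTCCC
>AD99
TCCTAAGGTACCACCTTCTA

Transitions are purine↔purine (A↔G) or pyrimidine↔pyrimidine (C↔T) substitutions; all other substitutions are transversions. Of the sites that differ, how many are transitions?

3

Differing sites — 2:T/C (Ti); 6:C/A (Tv); 8:T/G (Tv); 10:G/A (Ti); 11:A/C (Tv); 19:C/T (Ti); 20:C/A (Tv).
Of the 7 differences, 3 transitions and 4 transversions, so the answer is 3.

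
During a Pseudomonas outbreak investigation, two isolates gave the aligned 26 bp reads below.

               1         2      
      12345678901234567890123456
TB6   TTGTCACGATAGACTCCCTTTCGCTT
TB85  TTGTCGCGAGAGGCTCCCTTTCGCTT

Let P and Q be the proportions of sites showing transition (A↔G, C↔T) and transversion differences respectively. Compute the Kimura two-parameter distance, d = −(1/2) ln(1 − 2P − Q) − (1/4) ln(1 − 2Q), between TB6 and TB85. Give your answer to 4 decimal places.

0.1268

Differing sites — 6:A/G (Ti); 10:T/G (Tv); 13:A/G (Ti).
Of the 3 differences, 2 transitions and 1 transversion over 26 sites: P = 2/26 = 0.076923, Q = 1/26 = 0.038462.
d = −0.5·ln(0.807692) − 0.25·ln(0.923076) = −0.5·(-0.213574) − 0.25·(-0.080044) = 0.1268.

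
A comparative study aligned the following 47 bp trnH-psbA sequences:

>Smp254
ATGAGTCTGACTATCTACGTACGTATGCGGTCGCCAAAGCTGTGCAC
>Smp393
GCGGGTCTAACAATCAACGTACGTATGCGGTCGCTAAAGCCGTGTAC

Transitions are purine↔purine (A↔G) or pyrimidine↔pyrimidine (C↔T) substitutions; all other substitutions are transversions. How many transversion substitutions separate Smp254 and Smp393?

2

Mismatches occur at site 1 (A→G, transition), site 2 (T→C, transition), site 4 (A→G, transition), site 9 (G→A, transition), site 12 (T→A, transversion), site 16 (T→A, transversion), site 35 (C→T, transition), site 41 (T→C, transition), site 45 (C→T, transition).
Of the 9 differences, 7 transitions and 2 transversions, so the answer is 2.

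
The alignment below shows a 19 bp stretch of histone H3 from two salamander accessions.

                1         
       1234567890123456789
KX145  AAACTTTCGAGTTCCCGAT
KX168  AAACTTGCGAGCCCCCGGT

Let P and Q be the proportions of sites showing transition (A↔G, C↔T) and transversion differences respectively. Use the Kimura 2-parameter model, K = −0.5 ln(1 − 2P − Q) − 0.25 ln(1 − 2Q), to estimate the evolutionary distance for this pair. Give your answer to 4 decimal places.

0.2576

Mismatches occur at site 7 (T↔G, transversion), site 12 (T↔C, transition), site 13 (T↔C, transition), site 18 (A↔G, transition).
Of the 4 differences, 3 transitions and 1 transversion over 19 sites: P = 3/19 = 0.157895, Q = 1/19 = 0.052632.
d = −0.5·ln(0.631578) − 0.25·ln(0.894736) = −0.5·(-0.459534) − 0.25·(-0.111227) = 0.2576.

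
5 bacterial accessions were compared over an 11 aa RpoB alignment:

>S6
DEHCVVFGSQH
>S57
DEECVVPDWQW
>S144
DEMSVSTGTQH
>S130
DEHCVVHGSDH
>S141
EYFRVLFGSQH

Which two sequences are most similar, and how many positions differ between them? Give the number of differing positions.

2

Pairwise Hamming distances:
  S6 vs S57: 5
  S6 vs S144: 5
  S6 vs S130: 2
  S6 vs S141: 5
  S57 vs S144: 7
  S57 vs S130: 6
  S57 vs S141: 9
  S144 vs S130: 6
  S144 vs S141: 7
  S130 vs S141: 7
The smallest is 2, between S6 and S130.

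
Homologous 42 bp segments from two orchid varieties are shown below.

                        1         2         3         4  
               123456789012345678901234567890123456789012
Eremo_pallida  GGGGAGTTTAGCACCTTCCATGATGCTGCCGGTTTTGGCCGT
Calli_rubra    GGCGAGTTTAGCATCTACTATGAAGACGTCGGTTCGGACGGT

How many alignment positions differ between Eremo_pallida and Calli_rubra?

12

Mismatches occur at site 3 (G↔C), site 14 (C↔T), site 17 (T↔A), site 19 (C↔T), site 24 (T↔A), site 26 (C↔A), site 27 (T↔C), site 29 (C↔T), site 35 (T↔C), site 36 (T↔G), site 38 (G↔A), site 40 (C↔G).
That gives 12 mismatches out of 42 aligned sites, so the Hamming distance is 12.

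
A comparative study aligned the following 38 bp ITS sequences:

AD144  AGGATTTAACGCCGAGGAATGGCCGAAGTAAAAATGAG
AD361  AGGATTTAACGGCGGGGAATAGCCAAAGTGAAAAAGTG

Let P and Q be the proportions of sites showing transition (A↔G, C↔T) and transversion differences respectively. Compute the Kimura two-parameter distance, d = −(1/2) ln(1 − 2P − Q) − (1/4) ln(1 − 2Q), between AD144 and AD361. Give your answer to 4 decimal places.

0.2138

Mismatches occur at site 12 (C↔G, transversion), site 15 (A↔G, transition), site 21 (G↔A, transition), site 25 (G↔A, transition), site 30 (A↔G, transition), site 35 (T↔A, transversion), site 37 (A↔T, transversion).
Of the 7 differences, 4 transitions and 3 transversions over 38 sites: P = 4/38 = 0.105263, Q = 3/38 = 0.078947.
d = −0.5·ln(0.710527) − 0.25·ln(0.842106) = −0.5·(-0.341748) − 0.25·(-0.171849) = 0.2138.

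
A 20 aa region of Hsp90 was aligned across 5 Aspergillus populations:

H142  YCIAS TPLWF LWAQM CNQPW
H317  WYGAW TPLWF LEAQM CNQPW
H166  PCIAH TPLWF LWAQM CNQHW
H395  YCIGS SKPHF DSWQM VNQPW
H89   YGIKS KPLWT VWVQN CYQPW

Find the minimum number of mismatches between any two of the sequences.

3

Pairwise Hamming distances:
  H142 vs H317: 5
  H142 vs H166: 3
  H142 vs H395: 9
  H142 vs H89: 8
  H317 vs H166: 6
  H317 vs H395: 13
  H317 vs H89: 12
  H166 vs H395: 12
  H166 vs H89: 11
  H395 vs H89: 13
The smallest is 3, between H142 and H166.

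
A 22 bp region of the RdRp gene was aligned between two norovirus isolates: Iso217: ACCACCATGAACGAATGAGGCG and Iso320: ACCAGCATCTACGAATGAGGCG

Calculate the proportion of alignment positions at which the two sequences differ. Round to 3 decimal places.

0.136

Mismatches occur at site 5 (C→G), site 9 (G→C), site 10 (A→T).
There are 3 differences over 22 sites, so p = 3/22 = 0.136.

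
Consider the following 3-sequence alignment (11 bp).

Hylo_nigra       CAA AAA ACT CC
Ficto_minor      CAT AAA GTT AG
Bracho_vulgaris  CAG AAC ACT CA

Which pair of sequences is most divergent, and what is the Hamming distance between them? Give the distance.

Pairwise Hamming distances:
  Hylo_nigra vs Ficto_minor: 5
  Hylo_nigra vs Bracho_vulgaris: 3
  Ficto_minor vs Bracho_vulgaris: 6
The largest is 6, between Ficto_minor and Bracho_vulgaris.

6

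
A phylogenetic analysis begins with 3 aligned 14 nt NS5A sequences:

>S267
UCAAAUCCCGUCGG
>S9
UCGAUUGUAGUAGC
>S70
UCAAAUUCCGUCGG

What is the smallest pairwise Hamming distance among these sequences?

1

Pairwise Hamming distances:
  S267 vs S9: 7
  S267 vs S70: 1
  S9 vs S70: 7
The smallest is 1, between S267 and S70.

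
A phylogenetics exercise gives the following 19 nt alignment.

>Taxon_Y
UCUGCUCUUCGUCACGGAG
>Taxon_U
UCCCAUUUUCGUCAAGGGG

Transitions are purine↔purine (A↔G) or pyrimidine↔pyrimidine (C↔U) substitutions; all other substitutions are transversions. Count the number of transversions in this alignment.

3

Differing sites — 3:U/C (Ti); 4:G/C (Tv); 5:C/A (Tv); 7:C/U (Ti); 15:C/A (Tv); 18:A/G (Ti).
Of the 6 differences, 3 transitions and 3 transversions, so the answer is 3.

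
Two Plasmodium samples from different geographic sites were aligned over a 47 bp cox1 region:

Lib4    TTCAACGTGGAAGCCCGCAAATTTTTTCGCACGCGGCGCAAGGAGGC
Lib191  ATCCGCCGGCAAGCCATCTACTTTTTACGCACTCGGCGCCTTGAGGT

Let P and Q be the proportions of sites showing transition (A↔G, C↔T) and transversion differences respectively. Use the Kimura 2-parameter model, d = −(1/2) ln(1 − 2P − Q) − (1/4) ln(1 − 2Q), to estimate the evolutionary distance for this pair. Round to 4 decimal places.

Differing sites — 1:T/A (Tv); 4:A/C (Tv); 5:A/G (Ti); 7:G/C (Tv); 8:T/G (Tv); 10:G/C (Tv); 16:C/A (Tv); 17:G/T (Tv); 19:A/T (Tv); 21:A/C (Tv); 27:T/A (Tv); 33:G/T (Tv); 40:A/C (Tv); 41:A/T (Tv); 42:G/T (Tv); 47:C/T (Ti).
Of the 16 differences, 2 transitions and 14 transversions over 47 sites: P = 2/47 = 0.042553, Q = 14/47 = 0.297872.
d = −0.5·ln(0.617022) − 0.25·ln(0.404256) = −0.5·(-0.482851) − 0.25·(-0.905707) = 0.4679.

0.4679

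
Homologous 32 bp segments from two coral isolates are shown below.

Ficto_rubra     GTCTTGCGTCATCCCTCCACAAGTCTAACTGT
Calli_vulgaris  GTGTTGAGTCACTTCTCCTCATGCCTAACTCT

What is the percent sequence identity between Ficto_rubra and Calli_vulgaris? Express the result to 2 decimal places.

71.88%

The sequences differ at positions 3 (C/G), 7 (C/A), 12 (T/C), 13 (C/T), 14 (C/T), 19 (A/T), 22 (A/T), 24 (T/C), 31 (G/C).
23 of the 32 sites match, so the percent identity is 23/32 × 100 = 71.88%.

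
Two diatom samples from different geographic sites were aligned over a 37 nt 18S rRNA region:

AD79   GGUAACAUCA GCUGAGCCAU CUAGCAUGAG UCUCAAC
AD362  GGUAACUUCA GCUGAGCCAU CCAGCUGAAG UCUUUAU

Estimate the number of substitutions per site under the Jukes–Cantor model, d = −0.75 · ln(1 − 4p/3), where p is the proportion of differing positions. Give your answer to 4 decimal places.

0.2551

Mismatches occur at site 7 (A↔U), site 22 (U↔C), site 26 (A↔U), site 27 (U↔G), site 28 (G↔A), site 34 (C↔U), site 35 (A↔U), site 37 (C↔U).
p = 8/37 = 0.216216.
d = −0.75 · ln(1 − (4/3)·0.216216) = −0.75 · ln(0.711712) = −0.75 · (-0.340082) = 0.2551.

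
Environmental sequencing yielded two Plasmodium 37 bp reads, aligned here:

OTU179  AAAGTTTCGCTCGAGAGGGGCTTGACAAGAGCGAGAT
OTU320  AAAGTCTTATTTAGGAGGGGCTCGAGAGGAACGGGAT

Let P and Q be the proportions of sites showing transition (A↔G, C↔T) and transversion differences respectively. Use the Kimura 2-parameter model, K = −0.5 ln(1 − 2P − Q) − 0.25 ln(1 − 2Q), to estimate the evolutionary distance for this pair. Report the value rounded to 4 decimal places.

0.4998

Differing sites — 6:T/C (Ti); 8:C/T (Ti); 9:G/A (Ti); 10:C/T (Ti); 12:C/T (Ti); 13:G/A (Ti); 14:A/G (Ti); 23:T/C (Ti); 26:C/G (Tv); 28:A/G (Ti); 31:G/A (Ti); 34:A/G (Ti).
Of the 12 differences, 11 transitions and 1 transversion over 37 sites: P = 11/37 = 0.297297, Q = 1/37 = 0.027027.
d = −0.5·ln(0.378379) − 0.25·ln(0.945946) = −0.5·(-0.971859) − 0.25·(-0.055570) = 0.4998.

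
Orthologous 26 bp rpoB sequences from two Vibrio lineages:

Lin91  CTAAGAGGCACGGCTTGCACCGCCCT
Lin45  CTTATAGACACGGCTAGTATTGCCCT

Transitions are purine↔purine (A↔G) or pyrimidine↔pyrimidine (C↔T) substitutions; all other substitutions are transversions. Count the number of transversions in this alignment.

Mismatches occur at site 3 (A/T, transversion), site 5 (G/T, transversion), site 8 (G/A, transition), site 16 (T/A, transversion), site 18 (C/T, transition), site 20 (C/T, transition), site 21 (C/T, transition).
Of the 7 differences, 4 transitions and 3 transversions, so the answer is 3.

3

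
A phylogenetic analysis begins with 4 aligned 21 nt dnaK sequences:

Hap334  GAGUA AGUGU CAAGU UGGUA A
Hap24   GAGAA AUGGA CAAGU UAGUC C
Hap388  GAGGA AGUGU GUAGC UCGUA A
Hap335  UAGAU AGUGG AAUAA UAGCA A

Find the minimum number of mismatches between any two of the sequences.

Pairwise Hamming distances:
  Hap334 vs Hap24: 7
  Hap334 vs Hap388: 5
  Hap334 vs Hap335: 10
  Hap24 vs Hap388: 10
  Hap24 vs Hap335: 12
  Hap388 vs Hap335: 11
The smallest is 5, between Hap334 and Hap388.

5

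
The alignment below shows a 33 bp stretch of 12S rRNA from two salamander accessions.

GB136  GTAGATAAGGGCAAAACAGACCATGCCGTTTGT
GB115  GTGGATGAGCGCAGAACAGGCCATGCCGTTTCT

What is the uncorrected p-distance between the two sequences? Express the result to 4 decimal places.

0.1818

Mismatches occur at site 3 (A/G), site 7 (A/G), site 10 (G/C), site 14 (A/G), site 20 (A/G), site 32 (G/C).
There are 6 differences over 33 sites, so p = 6/33 = 0.1818.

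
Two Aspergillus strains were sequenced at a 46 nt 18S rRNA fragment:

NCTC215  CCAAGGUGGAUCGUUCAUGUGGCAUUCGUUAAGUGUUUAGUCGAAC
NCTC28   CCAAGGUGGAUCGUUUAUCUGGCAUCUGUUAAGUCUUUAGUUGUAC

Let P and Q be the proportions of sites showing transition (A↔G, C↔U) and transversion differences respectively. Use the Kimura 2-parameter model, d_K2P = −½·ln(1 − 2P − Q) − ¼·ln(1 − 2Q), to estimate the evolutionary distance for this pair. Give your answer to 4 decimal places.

0.1716

The sequences differ at positions 16 (C/U, transition), 19 (G/C, transversion), 26 (U/C, transition), 27 (C/U, transition), 35 (G/C, transversion), 42 (C/U, transition), 44 (A/U, transversion).
Of the 7 differences, 4 transitions and 3 transversions over 46 sites: P = 4/46 = 0.086957, Q = 3/46 = 0.065217.
d = −0.5·ln(0.760869) − 0.25·ln(0.869566) = −0.5·(-0.273294) − 0.25·(-0.139761) = 0.1716.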